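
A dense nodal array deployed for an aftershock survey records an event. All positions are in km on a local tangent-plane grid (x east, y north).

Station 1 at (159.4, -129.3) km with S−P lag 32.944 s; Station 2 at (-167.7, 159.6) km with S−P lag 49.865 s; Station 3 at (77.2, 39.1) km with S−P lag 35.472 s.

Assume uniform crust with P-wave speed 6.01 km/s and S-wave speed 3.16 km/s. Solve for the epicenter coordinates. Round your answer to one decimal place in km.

-58.7 km east, -154.3 km north

Distance from S−P lag: d = Δt · v_P v_S / (v_P − v_S) = Δt · (6.01·3.16)/(6.01−3.16) ≈ 6.6637·Δt.
So d_Station 1 = 219.53, d_Station 2 = 332.29, d_Station 3 = 236.38 km.
Circle about each station: (x − 159.4)² + (y + 129.3)² = 219.53²; (x + 167.7)² + (y − 159.6)² = 332.29²; (x − 77.2)² + (y − 39.1)² = 236.38².
Subtracting the Station 1 equation from the Station 2 and Station 3 equations removes the quadratic terms:
-654.2 x + 577.8 y = -50754.62
-164.4 x + 336.8 y = -42320.28
Solving the 2×2 system: x ≈ -58.7, y ≈ -154.3 km.
Check against Station 1 (with the unrounded x, y): √((x − 159.4)²+(y + 129.3)²) = 219.54 ≈ 219.53 km. ✓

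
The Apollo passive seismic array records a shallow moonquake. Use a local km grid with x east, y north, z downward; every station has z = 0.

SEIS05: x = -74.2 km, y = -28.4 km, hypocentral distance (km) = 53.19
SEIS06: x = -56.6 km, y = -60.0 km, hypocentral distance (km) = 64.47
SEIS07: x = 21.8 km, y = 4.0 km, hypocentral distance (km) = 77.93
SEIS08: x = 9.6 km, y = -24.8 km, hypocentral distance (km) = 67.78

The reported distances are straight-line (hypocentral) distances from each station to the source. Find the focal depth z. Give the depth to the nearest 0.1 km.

39.8 km

Each station gives a sphere (x−x_i)² + (y−y_i)² + z² = d_i² (stations at z=0).
Subtracting the SEIS05 sphere from SEIS06 and SEIS07: z² cancels, leaving linear equations in x and y:
35.2 x − 63.2 y = -835.84
192.0 x + 64.8 y = -9064.87
Solving: x ≈ -43.500, y ≈ -11.002 km (keep extra digits for the depth step; rounded: -43.5, -11.0).
Then from the SEIS05 sphere: z² = 53.19² − (x + 74.2)² − (y + 28.4)² with x = -43.500, y = -11.002, so z ≈ 39.799 ≈ 39.8 km.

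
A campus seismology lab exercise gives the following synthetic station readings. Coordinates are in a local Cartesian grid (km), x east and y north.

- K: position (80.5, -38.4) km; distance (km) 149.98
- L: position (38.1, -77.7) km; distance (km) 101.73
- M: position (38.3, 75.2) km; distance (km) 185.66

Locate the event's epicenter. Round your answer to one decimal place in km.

Circle about each station: (x − 80.5)² + (y + 38.4)² = 149.98²; (x − 38.1)² + (y + 77.7)² = 101.73²; (x − 38.3)² + (y − 75.2)² = 185.66².
Subtracting pairs of circle equations eliminates x²+y² and gives linear equations (the radical axes):
-84.8 x − 78.6 y = 11679.10
-84.4 x + 227.2 y = -12808.52
Solving the 2×2 system: x ≈ -63.6, y ≈ -80.0 km.
Check against K (with the unrounded x, y): √((x − 80.5)²+(y + 38.4)²) = 149.96 ≈ 149.98 km. ✓

(-63.6, -80.0)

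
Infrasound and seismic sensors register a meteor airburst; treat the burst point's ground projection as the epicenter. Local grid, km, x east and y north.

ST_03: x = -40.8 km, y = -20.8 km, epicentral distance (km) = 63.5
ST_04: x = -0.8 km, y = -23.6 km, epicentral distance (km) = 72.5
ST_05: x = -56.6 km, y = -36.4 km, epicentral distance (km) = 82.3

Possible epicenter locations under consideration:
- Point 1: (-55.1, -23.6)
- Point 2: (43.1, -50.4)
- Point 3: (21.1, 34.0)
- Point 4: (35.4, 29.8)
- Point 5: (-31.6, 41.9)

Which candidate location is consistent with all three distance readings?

For each candidate, compare |candidate − station| to the reported distance:
Point 1: residuals ST_03 48.9, ST_04 18.2, ST_05 69.4 → max 69.4 km
Point 2: residuals ST_03 25.5, ST_04 21.1, ST_05 18.4 → max 25.5 km
Point 3: residuals ST_03 19.2, ST_04 10.9, ST_05 22.5 → max 22.5 km
Point 4: residuals ST_03 28.0, ST_04 8.0, ST_05 31.0 → max 31.0 km
Point 5: residuals ST_03 0.1, ST_04 0.1, ST_05 0.1 → max 0.1 km
Only Point 5 has all residuals ≈ 0.

Point 5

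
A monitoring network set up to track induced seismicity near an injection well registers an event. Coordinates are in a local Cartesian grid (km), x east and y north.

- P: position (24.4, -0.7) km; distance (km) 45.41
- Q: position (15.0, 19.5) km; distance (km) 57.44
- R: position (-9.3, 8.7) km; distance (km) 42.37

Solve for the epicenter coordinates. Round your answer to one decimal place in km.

Circle about each station: (x − 24.4)² + (y + 0.7)² = 45.41²; (x − 15.0)² + (y − 19.5)² = 57.44²; (x + 9.3)² + (y − 8.7)² = 42.37².
Subtracting the P equation from the Q and R equations removes the quadratic terms:
-18.8 x + 40.4 y = -1227.89
-67.4 x + 18.8 y = -166.82
Solving the 2×2 system: x ≈ -6.9, y ≈ -33.6 km.
Check against P (with the unrounded x, y): √((x − 24.4)²+(y + 0.7)²) = 45.41 ≈ 45.41 km. ✓

-6.9 km east, -33.6 km north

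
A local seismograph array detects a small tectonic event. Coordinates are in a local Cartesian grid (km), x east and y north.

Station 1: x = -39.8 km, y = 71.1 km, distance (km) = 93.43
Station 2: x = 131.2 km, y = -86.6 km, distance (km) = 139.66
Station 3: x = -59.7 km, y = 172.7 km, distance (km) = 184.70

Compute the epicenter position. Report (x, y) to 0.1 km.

Circle about each station: (x + 39.8)² + (y − 71.1)² = 93.43²; (x − 131.2)² + (y + 86.6)² = 139.66²; (x + 59.7)² + (y − 172.7)² = 184.70².
Subtracting the Station 1 equation from the Station 2 and Station 3 equations removes the quadratic terms:
342.0 x − 315.4 y = 7298.00
-39.8 x + 203.2 y = 1365.20
Solving the 2×2 system: x ≈ 33.6, y ≈ 13.3 km.

(33.6, 13.3)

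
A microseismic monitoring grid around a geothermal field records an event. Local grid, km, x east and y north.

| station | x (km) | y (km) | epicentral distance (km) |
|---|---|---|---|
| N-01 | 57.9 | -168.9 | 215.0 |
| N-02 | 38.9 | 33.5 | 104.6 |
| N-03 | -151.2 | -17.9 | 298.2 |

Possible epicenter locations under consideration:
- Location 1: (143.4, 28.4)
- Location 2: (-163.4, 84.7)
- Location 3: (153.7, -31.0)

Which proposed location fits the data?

Location 1

For each candidate, compare |candidate − station| to the reported distance:
Location 1: residuals N-01 0.0, N-02 0.0, N-03 0.0 → max 0.0 km
Location 2: residuals N-01 121.6, N-02 104.1, N-03 194.9 → max 194.9 km
Location 3: residuals N-01 47.1, N-02 27.1, N-03 7.0 → max 47.1 km
Only Location 1 has all residuals ≈ 0.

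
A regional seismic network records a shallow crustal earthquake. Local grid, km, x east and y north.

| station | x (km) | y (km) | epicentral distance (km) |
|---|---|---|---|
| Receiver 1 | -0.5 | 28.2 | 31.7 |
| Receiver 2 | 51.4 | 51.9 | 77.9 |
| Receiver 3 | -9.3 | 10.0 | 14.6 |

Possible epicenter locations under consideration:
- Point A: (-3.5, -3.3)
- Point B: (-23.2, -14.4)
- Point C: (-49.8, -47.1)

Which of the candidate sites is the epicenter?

Point A

For each candidate, compare |candidate − station| to the reported distance:
Point A: residuals Receiver 1 0.1, Receiver 2 0.0, Receiver 3 0.1 → max 0.1 km
Point B: residuals Receiver 1 16.6, Receiver 2 21.9, Receiver 3 13.5 → max 21.9 km
Point C: residuals Receiver 1 58.3, Receiver 2 63.7, Receiver 3 55.4 → max 63.7 km
Only Point A has all residuals ≈ 0.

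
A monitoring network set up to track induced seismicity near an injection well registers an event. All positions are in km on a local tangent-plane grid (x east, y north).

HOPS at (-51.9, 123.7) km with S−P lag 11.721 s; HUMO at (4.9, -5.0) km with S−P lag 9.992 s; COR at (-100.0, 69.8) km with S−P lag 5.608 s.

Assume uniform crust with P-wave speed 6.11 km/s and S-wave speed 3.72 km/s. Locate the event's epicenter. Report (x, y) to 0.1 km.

Distance from S−P lag: d = Δt · v_P v_S / (v_P − v_S) = Δt · (6.11·3.72)/(6.11−3.72) ≈ 9.5101·Δt.
So d_HOPS = 111.47, d_HUMO = 95.03, d_COR = 53.33 km.
Circle about each station: (x + 51.9)² + (y − 123.7)² = 111.47²; (x − 4.9)² + (y + 5.0)² = 95.03²; (x + 100.0)² + (y − 69.8)² = 53.33².
Subtracting pairs of circle equations eliminates x²+y² and gives linear equations (the radical axes):
113.6 x − 257.4 y = -14551.43
-96.2 x − 107.8 y = 6458.21
Solving the 2×2 system: x ≈ -87.3, y ≈ 18.0 km.

x ≈ -87.3 km, y ≈ 18.0 km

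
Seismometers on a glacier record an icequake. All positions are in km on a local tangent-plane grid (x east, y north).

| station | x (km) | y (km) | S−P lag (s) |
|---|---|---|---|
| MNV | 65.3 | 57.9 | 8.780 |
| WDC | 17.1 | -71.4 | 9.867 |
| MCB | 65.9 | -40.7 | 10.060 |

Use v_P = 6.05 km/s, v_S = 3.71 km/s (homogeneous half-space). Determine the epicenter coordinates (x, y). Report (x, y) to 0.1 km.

x ≈ -9.6 km, y ≈ 19.4 km

Distance from S−P lag: d = Δt · v_P v_S / (v_P − v_S) = Δt · (6.05·3.71)/(6.05−3.71) ≈ 9.5921·Δt.
So d_MNV = 84.22, d_WDC = 94.65, d_MCB = 96.50 km.
Circle about each station: (x − 65.3)² + (y − 57.9)² = 84.22²; (x − 17.1)² + (y + 71.4)² = 94.65²; (x − 65.9)² + (y + 40.7)² = 96.50².
Subtracting the MNV equation from the WDC and MCB equations removes the quadratic terms:
-96.4 x − 258.6 y = -4091.74
1.2 x − 197.2 y = -3836.44
Solving the 2×2 system: x ≈ -9.6, y ≈ 19.4 km.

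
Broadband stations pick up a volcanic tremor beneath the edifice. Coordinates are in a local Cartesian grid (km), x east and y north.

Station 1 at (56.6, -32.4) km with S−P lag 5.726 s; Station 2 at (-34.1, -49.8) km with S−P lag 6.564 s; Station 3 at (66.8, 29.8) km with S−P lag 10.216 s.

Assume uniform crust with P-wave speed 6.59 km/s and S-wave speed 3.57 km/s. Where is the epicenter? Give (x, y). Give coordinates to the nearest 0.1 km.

x ≈ 12.2 km, y ≈ -28.1 km

Distance from S−P lag: d = Δt · v_P v_S / (v_P − v_S) = Δt · (6.59·3.57)/(6.59−3.57) ≈ 7.7902·Δt.
So d_Station 1 = 44.61, d_Station 2 = 51.13, d_Station 3 = 79.58 km.
Circle about each station: (x − 56.6)² + (y + 32.4)² = 44.61²; (x + 34.1)² + (y + 49.8)² = 51.13²; (x − 66.8)² + (y − 29.8)² = 79.58².
Subtracting pairs of circle equations eliminates x²+y² and gives linear equations (the radical axes):
-181.4 x − 34.8 y = -1234.69
20.4 x + 124.4 y = -3245.96
Solving the 2×2 system: x ≈ 12.2, y ≈ -28.1 km.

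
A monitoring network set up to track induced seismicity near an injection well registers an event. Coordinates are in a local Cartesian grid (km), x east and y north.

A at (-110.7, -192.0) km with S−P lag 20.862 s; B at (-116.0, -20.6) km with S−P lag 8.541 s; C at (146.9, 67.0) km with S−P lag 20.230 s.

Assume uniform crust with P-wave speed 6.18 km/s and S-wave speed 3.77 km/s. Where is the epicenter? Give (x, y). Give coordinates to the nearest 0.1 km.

Distance from S−P lag: d = Δt · v_P v_S / (v_P − v_S) = Δt · (6.18·3.77)/(6.18−3.77) ≈ 9.6675·Δt.
So d_A = 201.68, d_B = 82.57, d_C = 195.57 km.
Circle about each station: (x + 110.7)² + (y + 192.0)² = 201.68²; (x + 116.0)² + (y + 20.6)² = 82.57²; (x − 146.9)² + (y − 67.0)² = 195.57².
Subtracting the A equation from the B and C equations removes the quadratic terms:
-10.6 x + 342.8 y = -1381.11
515.2 x + 518.0 y = -20622.68
Solving the 2×2 system: x ≈ -34.9, y ≈ -5.1 km.

(-34.9, -5.1)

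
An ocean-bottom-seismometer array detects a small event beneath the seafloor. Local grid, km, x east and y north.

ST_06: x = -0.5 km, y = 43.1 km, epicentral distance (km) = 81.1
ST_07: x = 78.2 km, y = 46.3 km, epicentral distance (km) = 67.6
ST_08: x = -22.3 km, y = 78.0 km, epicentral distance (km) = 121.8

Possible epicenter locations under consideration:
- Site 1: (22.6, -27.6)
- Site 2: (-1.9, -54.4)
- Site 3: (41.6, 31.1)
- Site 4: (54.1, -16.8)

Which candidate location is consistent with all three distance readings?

Site 4

For each candidate, compare |candidate − station| to the reported distance:
Site 1: residuals ST_06 6.7, ST_07 24.9, ST_08 7.1 → max 24.9 km
Site 2: residuals ST_06 16.4, ST_07 61.1, ST_08 12.2 → max 61.1 km
Site 3: residuals ST_06 37.3, ST_07 28.0, ST_08 42.5 → max 42.5 km
Site 4: residuals ST_06 0.0, ST_07 0.1, ST_08 0.0 → max 0.1 km
Only Site 4 has all residuals ≈ 0.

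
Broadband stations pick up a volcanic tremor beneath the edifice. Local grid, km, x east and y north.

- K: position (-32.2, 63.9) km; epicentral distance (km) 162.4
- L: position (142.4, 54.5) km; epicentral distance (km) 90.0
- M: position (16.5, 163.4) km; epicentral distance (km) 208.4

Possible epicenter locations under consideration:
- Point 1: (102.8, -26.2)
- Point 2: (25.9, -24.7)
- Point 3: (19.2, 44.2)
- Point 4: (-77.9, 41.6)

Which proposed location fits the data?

For each candidate, compare |candidate − station| to the reported distance:
Point 1: residuals K 0.1, L 0.1, M 0.1 → max 0.1 km
Point 2: residuals K 56.4, L 50.9, M 20.1 → max 56.4 km
Point 3: residuals K 107.4, L 33.6, M 89.2 → max 107.4 km
Point 4: residuals K 111.5, L 130.7, M 54.3 → max 130.7 km
Only Point 1 has all residuals ≈ 0.

Point 1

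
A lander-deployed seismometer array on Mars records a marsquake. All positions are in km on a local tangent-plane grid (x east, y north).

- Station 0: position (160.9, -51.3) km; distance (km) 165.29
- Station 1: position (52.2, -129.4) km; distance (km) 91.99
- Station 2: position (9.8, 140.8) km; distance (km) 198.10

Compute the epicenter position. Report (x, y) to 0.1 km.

Circle about each station: (x − 160.9)² + (y + 51.3)² = 165.29²; (x − 52.2)² + (y + 129.4)² = 91.99²; (x − 9.8)² + (y − 140.8)² = 198.10².
Subtracting the Station 0 equation from the Station 1 and Station 2 equations removes the quadratic terms:
-217.4 x − 156.2 y = 9807.32
-302.2 x + 384.2 y = -20522.65
Solving the 2×2 system: x ≈ -4.3, y ≈ -56.8 km.

x ≈ -4.3 km, y ≈ -56.8 km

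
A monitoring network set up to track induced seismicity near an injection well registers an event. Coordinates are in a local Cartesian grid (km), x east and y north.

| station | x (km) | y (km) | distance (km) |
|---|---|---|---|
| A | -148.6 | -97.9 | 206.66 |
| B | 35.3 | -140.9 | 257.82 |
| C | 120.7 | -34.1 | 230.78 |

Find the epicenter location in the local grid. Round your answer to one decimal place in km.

Circle about each station: (x + 148.6)² + (y + 97.9)² = 206.66²; (x − 35.3)² + (y + 140.9)² = 257.82²; (x − 120.7)² + (y + 34.1)² = 230.78².
Subtracting pairs of circle equations eliminates x²+y² and gives linear equations (the radical axes):
367.8 x − 86.0 y = -34330.27
538.6 x + 127.6 y = -26486.12
Solving the 2×2 system: x ≈ -71.4, y ≈ 93.8 km.

x ≈ -71.4 km, y ≈ 93.8 km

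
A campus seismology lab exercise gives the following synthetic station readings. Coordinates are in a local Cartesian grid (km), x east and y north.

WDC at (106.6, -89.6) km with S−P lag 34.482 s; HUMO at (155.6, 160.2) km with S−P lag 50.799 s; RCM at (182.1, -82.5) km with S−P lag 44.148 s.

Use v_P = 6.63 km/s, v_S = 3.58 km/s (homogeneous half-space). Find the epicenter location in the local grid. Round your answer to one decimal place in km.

x ≈ -161.4 km, y ≈ -76.0 km

Distance from S−P lag: d = Δt · v_P v_S / (v_P − v_S) = Δt · (6.63·3.58)/(6.63−3.58) ≈ 7.7821·Δt.
So d_WDC = 268.34, d_HUMO = 395.32, d_RCM = 343.56 km.
Circle about each station: (x − 106.6)² + (y + 89.6)² = 268.34²; (x − 155.6)² + (y − 160.2)² = 395.32²; (x − 182.1)² + (y + 82.5)² = 343.56².
Subtracting the WDC equation from the HUMO and RCM equations removes the quadratic terms:
98.0 x + 499.6 y = -53787.87
151.0 x + 14.2 y = -25452.18
Solving the 2×2 system: x ≈ -161.4, y ≈ -76.0 km.
Check against WDC (with the unrounded x, y): √((x − 106.6)²+(y + 89.6)²) = 268.36 ≈ 268.34 km. ✓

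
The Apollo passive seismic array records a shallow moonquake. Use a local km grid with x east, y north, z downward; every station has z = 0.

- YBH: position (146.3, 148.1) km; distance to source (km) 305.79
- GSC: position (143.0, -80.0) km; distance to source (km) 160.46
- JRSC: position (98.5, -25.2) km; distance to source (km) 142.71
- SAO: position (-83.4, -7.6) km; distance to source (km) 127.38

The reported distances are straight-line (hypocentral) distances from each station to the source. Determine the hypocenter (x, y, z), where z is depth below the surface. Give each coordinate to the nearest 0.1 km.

(-13.1, -112.2, 18.5)

Each station gives a sphere (x−x_i)² + (y−y_i)² + z² = d_i² (stations at z=0).
Subtracting the YBH sphere from GSC and JRSC: z² cancels, leaving linear equations in x and y:
-6.6 x − 456.2 y = 51271.81
-95.6 x − 346.6 y = 40141.37
Solving: x ≈ -13.108, y ≈ -112.199 km (keep extra digits for the depth step; rounded: -13.1, -112.2).
Then from the YBH sphere: z² = 305.79² − (x − 146.3)² − (y − 148.1)² with x = -13.108, y = -112.199, so z ≈ 18.467 ≈ 18.5 km.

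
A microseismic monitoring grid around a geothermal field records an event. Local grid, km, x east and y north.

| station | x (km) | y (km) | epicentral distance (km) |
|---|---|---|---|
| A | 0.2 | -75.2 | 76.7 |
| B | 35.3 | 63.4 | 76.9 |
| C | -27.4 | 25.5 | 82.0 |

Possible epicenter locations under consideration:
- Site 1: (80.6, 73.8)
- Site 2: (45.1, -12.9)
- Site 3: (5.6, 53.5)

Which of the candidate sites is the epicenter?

Site 2

For each candidate, compare |candidate − station| to the reported distance:
Site 1: residuals A 92.6, B 30.4, C 36.3 → max 92.6 km
Site 2: residuals A 0.1, B 0.0, C 0.0 → max 0.1 km
Site 3: residuals A 52.1, B 45.6, C 38.7 → max 52.1 km
Only Site 2 has all residuals ≈ 0.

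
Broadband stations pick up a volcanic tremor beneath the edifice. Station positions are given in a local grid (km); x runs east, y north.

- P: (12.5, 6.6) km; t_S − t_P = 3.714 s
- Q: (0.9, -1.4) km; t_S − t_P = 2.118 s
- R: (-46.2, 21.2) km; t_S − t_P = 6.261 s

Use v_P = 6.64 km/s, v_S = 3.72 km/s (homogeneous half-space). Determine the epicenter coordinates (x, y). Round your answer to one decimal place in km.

Distance from S−P lag: d = Δt · v_P v_S / (v_P − v_S) = Δt · (6.64·3.72)/(6.64−3.72) ≈ 8.4592·Δt.
So d_P = 31.42, d_Q = 17.92, d_R = 52.96 km.
Circle about each station: (x − 12.5)² + (y − 6.6)² = 31.42²; (x − 0.9)² + (y + 1.4)² = 17.92²; (x + 46.2)² + (y − 21.2)² = 52.96².
Subtracting the P equation from the Q and R equations removes the quadratic terms:
-23.2 x − 16.0 y = 469.05
-117.4 x + 29.2 y = 566.52
Solving the 2×2 system: x ≈ -8.9, y ≈ -16.4 km.

x ≈ -8.9 km, y ≈ -16.4 km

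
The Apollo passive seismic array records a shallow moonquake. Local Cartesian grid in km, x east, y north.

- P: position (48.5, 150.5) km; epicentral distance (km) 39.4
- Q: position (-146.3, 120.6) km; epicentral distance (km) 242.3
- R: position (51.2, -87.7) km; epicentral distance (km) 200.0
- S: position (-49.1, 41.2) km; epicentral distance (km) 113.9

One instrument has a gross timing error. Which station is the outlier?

Q

Solve using three stations at a time. Using P, R, S (subtract circle equations pairwise → linear system) gives (x, y) ≈ (40.1, 112.0).
Distances from that point to each station vs reported:
  P: calculated 39.4 vs reported 39.4 → residual 0.0 km
  Q: calculated 186.6 vs reported 242.3 → residual 55.7 km
  R: calculated 200.0 vs reported 200.0 → residual 0.0 km
  S: calculated 113.9 vs reported 113.9 → residual 0.0 km
P, R, S are mutually consistent (residuals ≈ 0); Q is off by 55.7 km.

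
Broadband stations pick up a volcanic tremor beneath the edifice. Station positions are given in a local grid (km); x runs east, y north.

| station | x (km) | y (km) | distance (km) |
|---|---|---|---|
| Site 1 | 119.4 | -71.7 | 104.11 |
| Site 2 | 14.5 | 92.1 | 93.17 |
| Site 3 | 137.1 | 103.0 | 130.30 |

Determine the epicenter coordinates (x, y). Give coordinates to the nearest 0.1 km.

x ≈ 50.1 km, y ≈ 6.0 km

Circle about each station: (x − 119.4)² + (y + 71.7)² = 104.11²; (x − 14.5)² + (y − 92.1)² = 93.17²; (x − 137.1)² + (y − 103.0)² = 130.30².
Subtracting pairs of circle equations eliminates x²+y² and gives linear equations (the radical axes):
-209.8 x + 327.6 y = -8546.35
35.4 x + 349.4 y = 3868.96
Solving the 2×2 system: x ≈ 50.1, y ≈ 6.0 km.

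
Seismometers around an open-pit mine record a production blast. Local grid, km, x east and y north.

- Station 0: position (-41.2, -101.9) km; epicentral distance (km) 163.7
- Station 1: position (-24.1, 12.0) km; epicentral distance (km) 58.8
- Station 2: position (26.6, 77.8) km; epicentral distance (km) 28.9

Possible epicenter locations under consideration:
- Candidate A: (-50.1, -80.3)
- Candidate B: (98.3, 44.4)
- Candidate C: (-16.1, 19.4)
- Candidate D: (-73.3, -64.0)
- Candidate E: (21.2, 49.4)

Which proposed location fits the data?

For each candidate, compare |candidate − station| to the reported distance:
Candidate A: residuals Station 0 140.3, Station 1 37.1, Station 2 146.8 → max 146.8 km
Candidate B: residuals Station 0 38.4, Station 1 67.8, Station 2 50.2 → max 67.8 km
Candidate C: residuals Station 0 39.8, Station 1 47.9, Station 2 43.4 → max 47.9 km
Candidate D: residuals Station 0 114.0, Station 1 31.7, Station 2 144.6 → max 144.6 km
Candidate E: residuals Station 0 0.0, Station 1 0.1, Station 2 0.0 → max 0.1 km
Only Candidate E has all residuals ≈ 0.

Candidate E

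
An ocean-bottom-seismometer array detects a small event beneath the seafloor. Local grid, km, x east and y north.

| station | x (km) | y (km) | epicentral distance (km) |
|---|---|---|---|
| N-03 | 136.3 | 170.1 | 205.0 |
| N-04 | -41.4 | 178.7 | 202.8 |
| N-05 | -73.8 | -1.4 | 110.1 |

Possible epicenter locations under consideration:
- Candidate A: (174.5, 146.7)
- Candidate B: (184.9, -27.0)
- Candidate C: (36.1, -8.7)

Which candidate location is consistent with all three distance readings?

For each candidate, compare |candidate − station| to the reported distance:
Candidate A: residuals N-03 160.2, N-04 15.5, N-05 179.0 → max 179.0 km
Candidate B: residuals N-03 2.0, N-04 103.0, N-05 149.9 → max 149.9 km
Candidate C: residuals N-03 0.0, N-04 0.0, N-05 0.0 → max 0.0 km
Only Candidate C has all residuals ≈ 0.

Candidate C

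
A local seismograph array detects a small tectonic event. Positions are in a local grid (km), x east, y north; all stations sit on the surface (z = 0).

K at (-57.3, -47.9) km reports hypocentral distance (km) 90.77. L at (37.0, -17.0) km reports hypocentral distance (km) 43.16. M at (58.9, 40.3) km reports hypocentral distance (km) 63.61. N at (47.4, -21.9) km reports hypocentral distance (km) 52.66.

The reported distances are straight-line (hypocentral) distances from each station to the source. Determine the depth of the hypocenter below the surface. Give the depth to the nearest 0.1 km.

Each station gives a sphere (x−x_i)² + (y−y_i)² + z² = d_i² (stations at z=0).
Subtracting the K sphere from L and M: z² cancels, leaving linear equations in x and y:
188.6 x + 61.8 y = 2456.71
232.4 x + 176.4 y = 3708.56
Solving: x ≈ 10.799, y ≈ 6.796 km (keep extra digits for the depth step; rounded: 10.8, 6.8).
Then from the K sphere: z² = 90.77² − (x + 57.3)² − (y + 47.9)² with x = 10.799, y = 6.796, so z ≈ 24.700 ≈ 24.7 km.
Check against N (with the unrounded solution): distance 52.66 ≈ 52.66 km. ✓

depth ≈ 24.7 km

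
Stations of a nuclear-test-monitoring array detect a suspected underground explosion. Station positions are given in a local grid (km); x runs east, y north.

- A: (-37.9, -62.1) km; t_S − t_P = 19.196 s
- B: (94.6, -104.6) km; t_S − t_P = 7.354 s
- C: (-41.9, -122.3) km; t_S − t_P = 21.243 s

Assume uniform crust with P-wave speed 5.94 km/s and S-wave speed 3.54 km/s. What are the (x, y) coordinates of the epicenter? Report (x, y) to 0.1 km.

129.9 km east, -50.7 km north

Distance from S−P lag: d = Δt · v_P v_S / (v_P − v_S) = Δt · (5.94·3.54)/(5.94−3.54) ≈ 8.7615·Δt.
So d_A = 168.19, d_B = 64.43, d_C = 186.12 km.
Circle about each station: (x + 37.9)² + (y + 62.1)² = 168.19²; (x − 94.6)² + (y + 104.6)² = 64.43²; (x + 41.9)² + (y + 122.3)² = 186.12².
Subtracting the A equation from the B and C equations removes the quadratic terms:
265.0 x − 85.0 y = 38734.15
-8.0 x − 120.4 y = 5067.30
Solving the 2×2 system: x ≈ 129.9, y ≈ -50.7 km.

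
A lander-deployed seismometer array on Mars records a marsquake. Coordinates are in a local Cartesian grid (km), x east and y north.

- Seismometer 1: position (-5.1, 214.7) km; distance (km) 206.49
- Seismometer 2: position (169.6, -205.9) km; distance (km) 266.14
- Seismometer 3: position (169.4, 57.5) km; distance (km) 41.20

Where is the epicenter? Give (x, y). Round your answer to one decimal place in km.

x ≈ 128.2 km, y ≈ 57.0 km

Circle about each station: (x + 5.1)² + (y − 214.7)² = 206.49²; (x − 169.6)² + (y + 205.9)² = 266.14²; (x − 169.4)² + (y − 57.5)² = 41.20².
Subtracting pairs of circle equations eliminates x²+y² and gives linear equations (the radical axes):
349.4 x − 841.2 y = -3155.51
349.0 x − 314.4 y = 26821.19
Solving the 2×2 system: x ≈ 128.2, y ≈ 57.0 km.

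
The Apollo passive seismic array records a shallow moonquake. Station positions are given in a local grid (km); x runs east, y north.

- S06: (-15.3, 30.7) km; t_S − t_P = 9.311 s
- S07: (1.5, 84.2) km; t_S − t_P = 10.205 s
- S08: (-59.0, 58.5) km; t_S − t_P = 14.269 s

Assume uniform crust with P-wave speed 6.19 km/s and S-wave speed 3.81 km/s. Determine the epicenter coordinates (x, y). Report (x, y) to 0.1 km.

(75.7, 15.5)

Distance from S−P lag: d = Δt · v_P v_S / (v_P − v_S) = Δt · (6.19·3.81)/(6.19−3.81) ≈ 9.9092·Δt.
So d_S06 = 92.26, d_S07 = 101.12, d_S08 = 141.39 km.
Circle about each station: (x + 15.3)² + (y − 30.7)² = 92.26²; (x − 1.5)² + (y − 84.2)² = 101.12²; (x + 59.0)² + (y − 58.5)² = 141.39².
Subtracting the S06 equation from the S07 and S08 equations removes the quadratic terms:
33.6 x + 107.0 y = 4201.96
-87.4 x + 55.6 y = -5752.55
Solving the 2×2 system: x ≈ 75.7, y ≈ 15.5 km.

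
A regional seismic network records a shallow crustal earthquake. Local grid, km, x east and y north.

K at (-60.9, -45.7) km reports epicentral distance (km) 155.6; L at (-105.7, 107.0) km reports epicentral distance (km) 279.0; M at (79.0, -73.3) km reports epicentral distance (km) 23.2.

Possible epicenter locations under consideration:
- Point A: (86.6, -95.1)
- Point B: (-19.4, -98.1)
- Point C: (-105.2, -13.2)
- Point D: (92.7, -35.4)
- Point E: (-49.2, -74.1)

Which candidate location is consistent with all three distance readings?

For each candidate, compare |candidate − station| to the reported distance:
Point A: residuals K 0.0, L 0.0, M 0.1 → max 0.1 km
Point B: residuals K 88.8, L 56.5, M 78.3 → max 88.8 km
Point C: residuals K 100.7, L 158.8, M 170.6 → max 170.6 km
Point D: residuals K 1.7, L 34.8, M 17.1 → max 34.8 km
Point E: residuals K 124.9, L 89.3, M 105.0 → max 124.9 km
Only Point A has all residuals ≈ 0.

Point A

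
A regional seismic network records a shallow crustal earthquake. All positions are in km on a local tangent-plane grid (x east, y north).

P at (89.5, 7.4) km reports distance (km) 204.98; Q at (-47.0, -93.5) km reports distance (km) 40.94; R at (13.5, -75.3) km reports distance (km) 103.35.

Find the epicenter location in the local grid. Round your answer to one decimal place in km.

-87.9 km east, -95.3 km north

Circle about each station: (x − 89.5)² + (y − 7.4)² = 204.98²; (x + 47.0)² + (y + 93.5)² = 40.94²; (x − 13.5)² + (y + 75.3)² = 103.35².
Subtracting pairs of circle equations eliminates x²+y² and gives linear equations (the radical axes):
-273.0 x − 201.8 y = 43226.96
-152.0 x − 165.4 y = 29122.91
Solving the 2×2 system: x ≈ -87.9, y ≈ -95.3 km.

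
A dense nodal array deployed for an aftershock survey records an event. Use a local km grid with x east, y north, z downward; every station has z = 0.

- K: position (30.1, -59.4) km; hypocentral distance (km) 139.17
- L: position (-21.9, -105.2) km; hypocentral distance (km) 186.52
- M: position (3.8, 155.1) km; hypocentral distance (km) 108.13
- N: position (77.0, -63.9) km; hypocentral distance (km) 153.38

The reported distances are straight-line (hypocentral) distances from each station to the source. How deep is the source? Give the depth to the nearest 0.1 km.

Each station gives a sphere (x−x_i)² + (y−y_i)² + z² = d_i² (stations at z=0).
Subtracting the K sphere from L and M: z² cancels, leaving linear equations in x and y:
-104.0 x − 91.6 y = -8309.14
-52.6 x + 429.0 y = 27312.27
Solving: x ≈ 21.500, y ≈ 66.301 km (keep extra digits for the depth step; rounded: 21.5, 66.3).
Then from the K sphere: z² = 139.17² − (x − 30.1)² − (y + 59.4)² with x = 21.500, y = 66.301, so z ≈ 59.107 ≈ 59.1 km.
Check against N (with the unrounded solution): distance 153.38 ≈ 153.38 km. ✓

depth ≈ 59.1 km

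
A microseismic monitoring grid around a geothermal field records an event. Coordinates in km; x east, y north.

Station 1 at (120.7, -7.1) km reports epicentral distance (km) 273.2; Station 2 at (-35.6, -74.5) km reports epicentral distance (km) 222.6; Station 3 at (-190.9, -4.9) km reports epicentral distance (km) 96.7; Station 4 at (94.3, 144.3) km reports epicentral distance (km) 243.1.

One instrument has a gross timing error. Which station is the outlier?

Station 2

Solve using three stations at a time. Using Station 1, Station 3, Station 4 (subtract circle equations pairwise → linear system) gives (x, y) ≈ (-139.3, 76.9).
Distances from that point to each station vs reported:
  Station 1: calculated 273.2 vs reported 273.2 → residual 0.0 km
  Station 2: calculated 183.5 vs reported 222.6 → residual 39.1 km
  Station 3: calculated 96.7 vs reported 96.7 → residual 0.0 km
  Station 4: calculated 243.1 vs reported 243.1 → residual 0.0 km
Station 1, Station 3, Station 4 are mutually consistent (residuals ≈ 0); Station 2 is off by 39.1 km.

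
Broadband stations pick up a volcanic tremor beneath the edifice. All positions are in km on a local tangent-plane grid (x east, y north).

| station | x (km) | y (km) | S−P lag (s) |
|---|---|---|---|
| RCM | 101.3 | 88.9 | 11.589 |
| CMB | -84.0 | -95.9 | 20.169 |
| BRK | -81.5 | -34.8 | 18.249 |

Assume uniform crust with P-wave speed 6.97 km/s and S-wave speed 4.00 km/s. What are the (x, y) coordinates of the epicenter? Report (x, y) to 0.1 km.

Distance from S−P lag: d = Δt · v_P v_S / (v_P − v_S) = Δt · (6.97·4.00)/(6.97−4.00) ≈ 9.3872·Δt.
So d_RCM = 108.79, d_CMB = 189.33, d_BRK = 171.31 km.
Circle about each station: (x − 101.3)² + (y − 88.9)² = 108.79²; (x + 84.0)² + (y + 95.9)² = 189.33²; (x + 81.5)² + (y + 34.8)² = 171.31².
Subtracting the RCM equation from the CMB and BRK equations removes the quadratic terms:
-370.6 x − 369.6 y = -25922.67
-365.6 x − 247.4 y = -27823.46
Solving the 2×2 system: x ≈ 89.1, y ≈ -19.2 km.
Check against RCM (with the unrounded x, y): √((x − 101.3)²+(y − 88.9)²) = 108.79 ≈ 108.79 km. ✓

89.1 km east, -19.2 km north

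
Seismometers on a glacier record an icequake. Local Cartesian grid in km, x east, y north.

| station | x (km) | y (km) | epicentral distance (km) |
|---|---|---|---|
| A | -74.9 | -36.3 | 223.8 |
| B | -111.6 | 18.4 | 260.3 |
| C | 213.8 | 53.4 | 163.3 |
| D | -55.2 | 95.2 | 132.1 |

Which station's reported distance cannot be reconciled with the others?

Solve using three stations at a time. Using A, C, D (subtract circle equations pairwise → linear system) gives (x, y) ≈ (71.3, 133.1).
Distances from that point to each station vs reported:
  A: calculated 223.8 vs reported 223.8 → residual 0.0 km
  B: calculated 215.9 vs reported 260.3 → residual 44.4 km
  C: calculated 163.3 vs reported 163.3 → residual 0.0 km
  D: calculated 132.1 vs reported 132.1 → residual 0.0 km
A, C, D are mutually consistent (residuals ≈ 0); B is off by 44.4 km.

B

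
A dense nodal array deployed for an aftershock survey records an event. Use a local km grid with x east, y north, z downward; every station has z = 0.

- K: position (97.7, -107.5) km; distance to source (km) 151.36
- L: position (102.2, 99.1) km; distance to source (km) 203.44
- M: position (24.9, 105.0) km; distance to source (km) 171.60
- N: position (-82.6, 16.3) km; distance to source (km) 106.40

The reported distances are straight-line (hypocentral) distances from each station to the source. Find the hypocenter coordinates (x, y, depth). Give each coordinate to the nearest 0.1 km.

(-25.0, -46.2, 64.0)

Each station gives a sphere (x−x_i)² + (y−y_i)² + z² = d_i² (stations at z=0).
Subtracting the K sphere from L and M: z² cancels, leaving linear equations in x and y:
9.0 x + 413.2 y = -19313.87
-145.6 x + 425.0 y = -15993.24
Solving: x ≈ -25.005, y ≈ -46.198 km (keep extra digits for the depth step; rounded: -25.0, -46.2).
Then from the K sphere: z² = 151.36² − (x − 97.7)² − (y + 107.5)² with x = -25.005, y = -46.198, so z ≈ 63.995 ≈ 64.0 km.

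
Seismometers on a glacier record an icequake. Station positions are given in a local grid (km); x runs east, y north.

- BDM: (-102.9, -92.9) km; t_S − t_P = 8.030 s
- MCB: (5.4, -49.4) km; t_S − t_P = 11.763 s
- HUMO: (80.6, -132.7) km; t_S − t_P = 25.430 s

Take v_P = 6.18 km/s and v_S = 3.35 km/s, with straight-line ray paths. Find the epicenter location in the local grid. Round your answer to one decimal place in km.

x ≈ -80.0 km, y ≈ -38.8 km

Distance from S−P lag: d = Δt · v_P v_S / (v_P − v_S) = Δt · (6.18·3.35)/(6.18−3.35) ≈ 7.3155·Δt.
So d_BDM = 58.74, d_MCB = 86.05, d_HUMO = 186.03 km.
Circle about each station: (x + 102.9)² + (y + 92.9)² = 58.74²; (x − 5.4)² + (y + 49.4)² = 86.05²; (x − 80.6)² + (y + 132.7)² = 186.03².
Subtracting pairs of circle equations eliminates x²+y² and gives linear equations (the radical axes):
216.6 x + 87.0 y = -20703.51
367.0 x − 79.6 y = -26269.94
Solving the 2×2 system: x ≈ -80.0, y ≈ -38.8 km.
Check against BDM (with the unrounded x, y): √((x + 102.9)²+(y + 92.9)²) = 58.74 ≈ 58.74 km. ✓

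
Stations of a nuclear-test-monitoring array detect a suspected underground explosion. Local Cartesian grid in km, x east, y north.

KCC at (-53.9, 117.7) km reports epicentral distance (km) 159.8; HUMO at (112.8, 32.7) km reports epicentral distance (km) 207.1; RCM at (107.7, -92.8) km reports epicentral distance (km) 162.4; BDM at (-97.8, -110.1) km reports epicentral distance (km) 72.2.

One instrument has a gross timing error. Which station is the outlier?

Solve using three stations at a time. Using KCC, HUMO, BDM (subtract circle equations pairwise → linear system) gives (x, y) ≈ (-81.2, -39.8).
Distances from that point to each station vs reported:
  KCC: calculated 159.8 vs reported 159.8 → residual 0.0 km
  HUMO: calculated 207.1 vs reported 207.1 → residual 0.0 km
  RCM: calculated 196.2 vs reported 162.4 → residual 33.8 km
  BDM: calculated 72.3 vs reported 72.2 → residual 0.1 km
KCC, HUMO, BDM are mutually consistent (residuals ≈ 0); RCM is off by 33.8 km.

RCM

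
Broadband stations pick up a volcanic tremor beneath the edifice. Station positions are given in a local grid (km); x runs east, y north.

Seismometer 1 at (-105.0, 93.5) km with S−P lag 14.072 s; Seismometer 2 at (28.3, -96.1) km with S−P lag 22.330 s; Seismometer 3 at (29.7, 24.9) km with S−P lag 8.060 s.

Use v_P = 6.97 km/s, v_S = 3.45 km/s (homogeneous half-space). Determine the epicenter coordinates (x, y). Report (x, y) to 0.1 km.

x ≈ -20.0 km, y ≈ 48.6 km

Distance from S−P lag: d = Δt · v_P v_S / (v_P − v_S) = Δt · (6.97·3.45)/(6.97−3.45) ≈ 6.8314·Δt.
So d_Seismometer 1 = 96.13, d_Seismometer 2 = 152.54, d_Seismometer 3 = 55.06 km.
Circle about each station: (x + 105.0)² + (y − 93.5)² = 96.13²; (x − 28.3)² + (y + 96.1)² = 152.54²; (x − 29.7)² + (y − 24.9)² = 55.06².
Subtracting the Seismometer 1 equation from the Seismometer 2 and Seismometer 3 equations removes the quadratic terms:
266.6 x − 379.2 y = -23758.62
269.4 x − 137.2 y = -12055.78
Solving the 2×2 system: x ≈ -20.0, y ≈ 48.6 km.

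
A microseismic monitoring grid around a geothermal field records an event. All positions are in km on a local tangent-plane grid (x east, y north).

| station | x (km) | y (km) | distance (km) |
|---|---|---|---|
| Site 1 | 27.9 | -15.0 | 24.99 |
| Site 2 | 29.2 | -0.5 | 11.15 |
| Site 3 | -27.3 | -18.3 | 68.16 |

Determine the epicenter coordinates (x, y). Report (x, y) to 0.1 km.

Circle about each station: (x − 27.9)² + (y + 15.0)² = 24.99²; (x − 29.2)² + (y + 0.5)² = 11.15²; (x + 27.3)² + (y + 18.3)² = 68.16².
Subtracting the Site 1 equation from the Site 2 and Site 3 equations removes the quadratic terms:
2.6 x + 29.0 y = 349.66
-110.4 x − 6.6 y = -3944.52
Solving the 2×2 system: x ≈ 35.2, y ≈ 8.9 km.

x ≈ 35.2 km, y ≈ 8.9 km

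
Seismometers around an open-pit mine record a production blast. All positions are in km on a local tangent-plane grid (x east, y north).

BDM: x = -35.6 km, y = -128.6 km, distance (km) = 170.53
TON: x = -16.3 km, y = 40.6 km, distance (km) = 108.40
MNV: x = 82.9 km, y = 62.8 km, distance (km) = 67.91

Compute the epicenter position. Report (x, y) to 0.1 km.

Circle about each station: (x + 35.6)² + (y + 128.6)² = 170.53²; (x + 16.3)² + (y − 40.6)² = 108.40²; (x − 82.9)² + (y − 62.8)² = 67.91².
Subtracting the BDM equation from the TON and MNV equations removes the quadratic terms:
38.6 x + 338.4 y = 1438.65
237.0 x + 382.8 y = 17479.64
Solving the 2×2 system: x ≈ 82.0, y ≈ -5.1 km.

82.0 km east, -5.1 km north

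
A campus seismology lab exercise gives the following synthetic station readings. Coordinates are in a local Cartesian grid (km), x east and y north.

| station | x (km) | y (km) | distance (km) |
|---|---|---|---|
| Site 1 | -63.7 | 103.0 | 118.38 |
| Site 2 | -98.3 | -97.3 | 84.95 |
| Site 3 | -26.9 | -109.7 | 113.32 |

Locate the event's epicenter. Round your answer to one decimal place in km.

x ≈ -86.3 km, y ≈ -13.2 km

Circle about each station: (x + 63.7)² + (y − 103.0)² = 118.38²; (x + 98.3)² + (y + 97.3)² = 84.95²; (x + 26.9)² + (y + 109.7)² = 113.32².
Subtracting pairs of circle equations eliminates x²+y² and gives linear equations (the radical axes):
-69.2 x − 400.6 y = 11260.81
73.6 x − 425.4 y = -736.59
Solving the 2×2 system: x ≈ -86.3, y ≈ -13.2 km.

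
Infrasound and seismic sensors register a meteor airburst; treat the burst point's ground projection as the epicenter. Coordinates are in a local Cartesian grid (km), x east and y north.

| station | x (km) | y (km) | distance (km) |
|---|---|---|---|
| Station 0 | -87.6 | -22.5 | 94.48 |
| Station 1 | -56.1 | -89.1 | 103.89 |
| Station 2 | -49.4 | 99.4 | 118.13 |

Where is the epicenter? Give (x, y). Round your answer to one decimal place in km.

5.3 km east, -5.3 km north

Circle about each station: (x + 87.6)² + (y + 22.5)² = 94.48²; (x + 56.1)² + (y + 89.1)² = 103.89²; (x + 49.4)² + (y − 99.4)² = 118.13².
Subtracting the Station 0 equation from the Station 1 and Station 2 equations removes the quadratic terms:
63.0 x − 133.2 y = 1039.35
76.4 x + 243.8 y = -887.52
Solving the 2×2 system: x ≈ 5.3, y ≈ -5.3 km.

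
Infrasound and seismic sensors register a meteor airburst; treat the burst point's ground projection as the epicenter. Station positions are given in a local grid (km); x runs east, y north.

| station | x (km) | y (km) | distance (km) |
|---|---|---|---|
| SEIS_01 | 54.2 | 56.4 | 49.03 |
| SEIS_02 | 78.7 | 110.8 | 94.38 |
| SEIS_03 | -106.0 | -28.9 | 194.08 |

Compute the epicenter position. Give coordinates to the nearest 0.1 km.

(82.7, 16.5)

Circle about each station: (x − 54.2)² + (y − 56.4)² = 49.03²; (x − 78.7)² + (y − 110.8)² = 94.38²; (x + 106.0)² + (y + 28.9)² = 194.08².
Subtracting the SEIS_01 equation from the SEIS_02 and SEIS_03 equations removes the quadratic terms:
49.0 x + 108.8 y = 5848.09
-320.4 x − 170.6 y = -29310.50
Solving the 2×2 system: x ≈ 82.7, y ≈ 16.5 km.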